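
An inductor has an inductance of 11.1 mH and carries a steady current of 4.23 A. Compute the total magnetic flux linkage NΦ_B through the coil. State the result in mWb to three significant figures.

NΦ_B ≈ 47.0 mWb

From L = NΦ_B/I, the flux linkage is NΦ_B = LI.
NΦ_B = (1.110×10^-2 H)(4.23 A) = 4.695×10^-2 Wb.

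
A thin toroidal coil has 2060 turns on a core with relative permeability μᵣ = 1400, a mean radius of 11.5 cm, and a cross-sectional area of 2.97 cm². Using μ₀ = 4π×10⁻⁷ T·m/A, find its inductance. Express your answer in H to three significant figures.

For a thin toroid, L = μ₀μᵣN²A/(2πR).
L = (4π×10⁻⁷)(1400)(2060)²(2.970×10^-4) / (2π×0.115 m) = 3.069 H.

L ≈ 3.07 H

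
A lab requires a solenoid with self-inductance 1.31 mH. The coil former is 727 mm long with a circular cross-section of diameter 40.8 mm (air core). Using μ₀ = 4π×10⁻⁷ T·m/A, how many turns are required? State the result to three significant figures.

A = π(d/2)² = π(2.040×10^-2 m)² = 1.307×10^-3 m².
From L = μ₀N²A/ℓ, N = √(Lℓ / (μ₀A)).
N = √[(1.310×10^-3)(0.727) / ((4π×10⁻⁷)×1.307×10^-3)] = √(5.797×10^5) ≈ 761.4.

N ≈ 761 turns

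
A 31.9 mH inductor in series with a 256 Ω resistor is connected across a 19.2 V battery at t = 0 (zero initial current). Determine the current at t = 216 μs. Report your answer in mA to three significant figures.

I ≈ 61.7 mA

τ = L/R = 3.190×10^-2/256 = 1.246×10^-4 s; final current I_∞ = ε/R = 19.2/256 = 7.500×10^-2 A.
I(t) = I_∞(1 − e^(−t/τ)) with t/τ = 1.733.
I = (7.500×10^-2)(1 − e^(−1.733)) = 6.1749×10^-2 A.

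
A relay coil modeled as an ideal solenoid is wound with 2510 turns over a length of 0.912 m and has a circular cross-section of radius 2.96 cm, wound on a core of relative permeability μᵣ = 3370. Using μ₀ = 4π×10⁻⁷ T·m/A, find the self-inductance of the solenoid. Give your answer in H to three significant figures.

L ≈ 80.5 H

A = πr² = π(2.960×10^-2 m)² = 2.753×10^-3 m².
For a long solenoid, L = μ₀μᵣN²A/ℓ.
L = (4π×10⁻⁷)(3370)(2510)²(2.753×10^-3)/(0.912 m) = 80.52 H.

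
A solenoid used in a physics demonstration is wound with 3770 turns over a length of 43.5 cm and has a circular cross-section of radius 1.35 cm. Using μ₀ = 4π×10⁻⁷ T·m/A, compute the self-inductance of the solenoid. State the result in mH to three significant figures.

A = πr² = π(1.350×10^-2 m)² = 5.726×10^-4 m².
For a long solenoid, L = μ₀N²A/ℓ.
L = (4π×10⁻⁷)(3770)²(5.726×10^-4)/(0.435 m) = 2.351×10^-2 H.

L ≈ 23.5 mH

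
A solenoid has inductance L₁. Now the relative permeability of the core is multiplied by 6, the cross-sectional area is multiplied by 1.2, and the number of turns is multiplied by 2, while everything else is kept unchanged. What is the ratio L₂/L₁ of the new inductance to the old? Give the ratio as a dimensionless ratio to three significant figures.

For a solenoid, L ∝ μᵣN²A/ℓ.
L₂/L₁ = (6) × (1.2) × (2)^2 = 28.8.

L₂/L₁ = 28.8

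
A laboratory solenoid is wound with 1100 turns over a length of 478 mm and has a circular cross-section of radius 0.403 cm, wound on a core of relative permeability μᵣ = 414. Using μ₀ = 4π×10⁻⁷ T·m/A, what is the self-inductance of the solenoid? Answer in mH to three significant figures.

L ≈ 67.2 mH

A = πr² = π(4.030×10^-3 m)² = 5.102×10^-5 m².
For a long solenoid, L = μ₀μᵣN²A/ℓ.
L = (4π×10⁻⁷)(414)(1100)²(5.102×10^-5)/(0.478 m) = 6.719×10^-2 H.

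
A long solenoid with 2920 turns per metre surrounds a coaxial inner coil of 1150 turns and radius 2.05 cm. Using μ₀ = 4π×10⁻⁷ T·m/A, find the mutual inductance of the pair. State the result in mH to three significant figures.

The outer solenoid produces a uniform field B₁ = μ₀n₁I₁ across the inner coil,
so the flux linkage is N₂Φ = N₂B₁A₂ = μ₀n₁N₂A₂·I₁, giving M = μ₀n₁N₂A₂.
A₂ = πr² = π(2.050×10^-2 m)² = 1.320×10^-3 m².
M = (4π×10⁻⁷)(2920)(1150)(1.320×10^-3) = 5.571×10^-3 H.

M ≈ 5.57 mH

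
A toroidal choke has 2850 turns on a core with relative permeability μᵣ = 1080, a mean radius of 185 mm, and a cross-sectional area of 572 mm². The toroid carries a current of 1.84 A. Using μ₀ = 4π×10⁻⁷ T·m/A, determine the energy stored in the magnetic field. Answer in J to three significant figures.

U ≈ 9.18 J

L = μ₀μᵣN²A/(2πR) = (4π×10⁻⁷)(1080)(2850)²(5.720×10^-4)/(2π×0.185) = 5.4246 H.
U = ½LI² = ½(5.4246)(1.84)² = 9.183 J.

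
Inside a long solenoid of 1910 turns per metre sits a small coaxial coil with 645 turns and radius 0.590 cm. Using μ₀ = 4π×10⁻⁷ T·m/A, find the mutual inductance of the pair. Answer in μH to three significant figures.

The outer solenoid produces a uniform field B₁ = μ₀n₁I₁ across the inner coil,
so the flux linkage is N₂Φ = N₂B₁A₂ = μ₀n₁N₂A₂·I₁, giving M = μ₀n₁N₂A₂.
A₂ = πr² = π(5.900×10^-3 m)² = 1.094×10^-4 m².
M = (4π×10⁻⁷)(1910)(645)(1.094×10^-4) = 1.693×10^-4 H.

M ≈ 169 μH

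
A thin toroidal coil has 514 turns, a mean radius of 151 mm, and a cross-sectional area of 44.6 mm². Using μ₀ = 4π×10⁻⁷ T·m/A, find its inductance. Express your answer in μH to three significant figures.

L ≈ 15.6 μH

For a thin toroid, L = μ₀N²A/(2πR).
L = (4π×10⁻⁷)(514)²(4.460×10^-5) / (2π×0.151 m) = 1.561×10^-5 H.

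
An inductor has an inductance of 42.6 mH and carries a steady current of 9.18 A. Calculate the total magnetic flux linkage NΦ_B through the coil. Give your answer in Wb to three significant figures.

NΦ_B ≈ 0.391 Wb

From L = NΦ_B/I, the flux linkage is NΦ_B = LI.
NΦ_B = (4.260×10^-2 H)(9.18 A) = 0.3911 Wb.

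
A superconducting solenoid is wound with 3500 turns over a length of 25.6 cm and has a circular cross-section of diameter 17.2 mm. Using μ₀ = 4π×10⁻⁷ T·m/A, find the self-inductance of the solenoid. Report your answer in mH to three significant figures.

L ≈ 14.0 mH

A = π(d/2)² = π(8.600×10^-3 m)² = 2.324×10^-4 m².
For a long solenoid, L = μ₀N²A/ℓ.
L = (4π×10⁻⁷)(3500)²(2.324×10^-4)/(0.256 m) = 1.397×10^-2 H.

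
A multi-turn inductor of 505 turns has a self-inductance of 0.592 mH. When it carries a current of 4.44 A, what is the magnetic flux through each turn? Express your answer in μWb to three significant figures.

Φ_B ≈ 5.20 μWb

From L = NΦ_B/I, the flux per turn is Φ_B = LI/N.
Φ_B = (5.920×10^-4 H)(4.44 A)/505 = 5.2049×10^-6 Wb.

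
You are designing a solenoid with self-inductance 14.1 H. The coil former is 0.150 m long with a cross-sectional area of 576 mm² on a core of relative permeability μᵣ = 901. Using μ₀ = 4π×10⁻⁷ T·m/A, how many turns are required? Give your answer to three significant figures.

A = 576 mm² = 5.760×10^-4 m².
From L = μ₀μᵣN²A/ℓ, N = √(Lℓ / (μ₀μᵣA)).
N = √[(14.1)(0.15) / ((4π×10⁻⁷)(901)×5.760×10^-4)] = √(3.243×10^6) ≈ 1800.8.

N ≈ 1800 turns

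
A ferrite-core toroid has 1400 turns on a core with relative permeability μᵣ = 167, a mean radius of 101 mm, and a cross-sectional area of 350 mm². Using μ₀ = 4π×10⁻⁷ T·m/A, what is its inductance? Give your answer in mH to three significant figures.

For a thin toroid, L = μ₀μᵣN²A/(2πR).
L = (4π×10⁻⁷)(167)(1400)²(3.500×10^-4) / (2π×0.101 m) = 0.2269 H.

L ≈ 227 mH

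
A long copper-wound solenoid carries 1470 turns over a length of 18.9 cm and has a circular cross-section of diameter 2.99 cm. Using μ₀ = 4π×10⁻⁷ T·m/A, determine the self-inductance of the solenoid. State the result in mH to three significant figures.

A = π(d/2)² = π(1.495×10^-2 m)² = 7.022×10^-4 m².
For a long solenoid, L = μ₀N²A/ℓ.
L = (4π×10⁻⁷)(1470)²(7.022×10^-4)/(0.189 m) = 1.009×10^-2 H.

L ≈ 10.1 mH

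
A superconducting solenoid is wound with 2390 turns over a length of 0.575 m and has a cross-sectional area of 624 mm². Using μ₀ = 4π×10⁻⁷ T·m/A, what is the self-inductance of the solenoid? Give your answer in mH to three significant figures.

L ≈ 7.79 mH

A = 624 mm² = 6.240×10^-4 m².
For a long solenoid, L = μ₀N²A/ℓ.
L = (4π×10⁻⁷)(2390)²(6.240×10^-4)/(0.575 m) = 7.790×10^-3 H.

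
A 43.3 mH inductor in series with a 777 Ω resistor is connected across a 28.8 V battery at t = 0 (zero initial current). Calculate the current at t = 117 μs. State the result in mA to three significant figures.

I ≈ 32.5 mA

τ = L/R = 4.330×10^-2/777 = 5.573×10^-5 s; final current I_∞ = ε/R = 28.8/777 = 3.707×10^-2 A.
I(t) = I_∞(1 − e^(−t/τ)) with t/τ = 2.100.
I = (3.707×10^-2)(1 − e^(−2.100)) = 3.252×10^-2 A.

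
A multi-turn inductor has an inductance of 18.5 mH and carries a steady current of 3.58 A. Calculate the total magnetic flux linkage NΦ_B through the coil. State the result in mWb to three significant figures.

NΦ_B ≈ 66.2 mWb

From L = NΦ_B/I, the flux linkage is NΦ_B = LI.
NΦ_B = (1.850×10^-2 H)(3.58 A) = 6.623×10^-2 Wb.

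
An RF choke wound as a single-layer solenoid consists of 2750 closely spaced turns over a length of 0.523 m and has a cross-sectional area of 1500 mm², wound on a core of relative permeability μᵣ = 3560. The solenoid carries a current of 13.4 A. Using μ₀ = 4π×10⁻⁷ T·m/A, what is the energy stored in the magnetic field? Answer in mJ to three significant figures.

U ≈ 8710000 mJ

A = 1500 mm² = 1.500×10^-3 m².
L = μ₀μᵣN²A/ℓ = (4π×10⁻⁷)(3560)(2750)²(1.500×10^-3)/(0.523) = 97.03 H.
U = ½LI² = ½(97.03)(13.4)² = 8.712×10^3 J.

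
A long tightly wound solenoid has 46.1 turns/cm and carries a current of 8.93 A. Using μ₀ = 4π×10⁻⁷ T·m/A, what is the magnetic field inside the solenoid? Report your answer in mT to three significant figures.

Inside a long solenoid, B = μ₀nI.
B = (4π×10⁻⁷)(4.610×10^3 m⁻¹)(8.93 A) = 5.173×10^-2 T.

B ≈ 51.7 mT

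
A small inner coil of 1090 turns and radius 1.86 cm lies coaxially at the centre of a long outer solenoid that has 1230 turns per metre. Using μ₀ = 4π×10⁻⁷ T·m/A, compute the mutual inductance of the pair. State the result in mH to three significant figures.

M ≈ 1.83 mH

The outer solenoid produces a uniform field B₁ = μ₀n₁I₁ across the inner coil,
so the flux linkage is N₂Φ = N₂B₁A₂ = μ₀n₁N₂A₂·I₁, giving M = μ₀n₁N₂A₂.
A₂ = πr² = π(1.860×10^-2 m)² = 1.087×10^-3 m².
M = (4π×10⁻⁷)(1230)(1090)(1.087×10^-3) = 1.831×10^-3 H.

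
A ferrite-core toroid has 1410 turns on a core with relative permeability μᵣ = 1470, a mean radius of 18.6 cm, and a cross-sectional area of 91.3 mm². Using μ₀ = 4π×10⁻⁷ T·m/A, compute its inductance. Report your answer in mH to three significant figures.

For a thin toroid, L = μ₀μᵣN²A/(2πR).
L = (4π×10⁻⁷)(1470)(1410)²(9.130×10^-5) / (2π×0.186 m) = 0.2869 H.

L ≈ 287 mH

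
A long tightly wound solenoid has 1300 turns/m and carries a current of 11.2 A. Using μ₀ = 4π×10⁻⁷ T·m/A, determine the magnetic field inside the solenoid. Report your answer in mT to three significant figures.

Inside a long solenoid, B = μ₀nI.
B = (4π×10⁻⁷)(1.300×10^3 m⁻¹)(11.2 A) = 1.830×10^-2 T.

B ≈ 18.3 mT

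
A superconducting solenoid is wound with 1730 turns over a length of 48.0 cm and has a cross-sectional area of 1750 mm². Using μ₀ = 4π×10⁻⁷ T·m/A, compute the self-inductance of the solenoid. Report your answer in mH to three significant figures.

A = 1750 mm² = 1.750×10^-3 m².
For a long solenoid, L = μ₀N²A/ℓ.
L = (4π×10⁻⁷)(1730)²(1.750×10^-3)/(0.48 m) = 1.371×10^-2 H.

L ≈ 13.7 mH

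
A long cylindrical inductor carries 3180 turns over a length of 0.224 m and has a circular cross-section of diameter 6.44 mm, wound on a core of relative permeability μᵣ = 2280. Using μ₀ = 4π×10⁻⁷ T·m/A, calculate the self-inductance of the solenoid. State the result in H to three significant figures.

A = π(d/2)² = π(3.220×10^-3 m)² = 3.257×10^-5 m².
For a long solenoid, L = μ₀μᵣN²A/ℓ.
L = (4π×10⁻⁷)(2280)(3180)²(3.257×10^-5)/(0.224 m) = 4.213 H.

L ≈ 4.21 H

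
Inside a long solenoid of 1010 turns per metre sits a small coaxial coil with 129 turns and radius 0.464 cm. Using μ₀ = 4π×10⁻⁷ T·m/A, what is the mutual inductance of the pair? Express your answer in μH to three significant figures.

M ≈ 11.1 μH

The outer solenoid produces a uniform field B₁ = μ₀n₁I₁ across the inner coil,
so the flux linkage is N₂Φ = N₂B₁A₂ = μ₀n₁N₂A₂·I₁, giving M = μ₀n₁N₂A₂.
A₂ = πr² = π(4.640×10^-3 m)² = 6.764×10^-5 m².
M = (4π×10⁻⁷)(1010)(129)(6.764×10^-5) = 1.107×10^-5 H.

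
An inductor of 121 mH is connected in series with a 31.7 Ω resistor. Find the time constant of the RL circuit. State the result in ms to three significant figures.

τ = L/R = (0.121 H)/(31.7 Ω) = 3.817×10^-3 s.

τ ≈ 3.82 ms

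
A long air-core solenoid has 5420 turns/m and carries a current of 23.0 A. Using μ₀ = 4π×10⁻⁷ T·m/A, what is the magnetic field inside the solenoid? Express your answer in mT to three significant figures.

Inside a long solenoid, B = μ₀nI.
B = (4π×10⁻⁷)(5.420×10^3 m⁻¹)(23.0 A) = 0.1567 T.

B ≈ 157 mT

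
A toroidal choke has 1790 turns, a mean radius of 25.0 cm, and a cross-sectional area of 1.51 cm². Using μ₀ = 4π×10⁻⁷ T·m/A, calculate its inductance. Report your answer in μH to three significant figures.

For a thin toroid, L = μ₀N²A/(2πR).
L = (4π×10⁻⁷)(1790)²(1.510×10^-4) / (2π×0.25 m) = 3.871×10^-4 H.

L ≈ 387 μH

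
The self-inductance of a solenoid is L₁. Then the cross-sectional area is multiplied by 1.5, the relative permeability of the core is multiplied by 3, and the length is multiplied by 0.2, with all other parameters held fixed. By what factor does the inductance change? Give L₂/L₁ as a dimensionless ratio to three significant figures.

L₂/L₁ = 22.5

For a solenoid, L ∝ μᵣN²A/ℓ.
L₂/L₁ = (1.5) × (3) × (0.2)^-1 = 22.5.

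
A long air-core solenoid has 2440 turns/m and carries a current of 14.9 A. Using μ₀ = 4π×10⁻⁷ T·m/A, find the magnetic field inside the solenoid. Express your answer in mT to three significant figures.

Inside a long solenoid, B = μ₀nI.
B = (4π×10⁻⁷)(2.440×10^3 m⁻¹)(14.9 A) = 4.569×10^-2 T.

B ≈ 45.7 mT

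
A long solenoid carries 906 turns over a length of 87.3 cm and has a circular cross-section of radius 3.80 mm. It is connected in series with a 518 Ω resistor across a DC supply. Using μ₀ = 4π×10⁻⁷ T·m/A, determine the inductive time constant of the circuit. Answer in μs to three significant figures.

τ ≈ 0.103 μs

A = πr² = π(3.800×10^-3 m)² = 4.536×10^-5 m².
L = μ₀N²A/ℓ = (4π×10⁻⁷)(906)²(4.536×10^-5)/(0.873) = 5.360×10^-5 H.
τ = L/R = (5.360×10^-5)/(518) = 1.0348×10^-7 s.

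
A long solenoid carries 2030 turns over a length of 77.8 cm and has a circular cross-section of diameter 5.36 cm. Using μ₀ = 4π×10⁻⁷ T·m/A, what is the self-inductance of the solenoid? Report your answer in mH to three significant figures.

A = π(d/2)² = π(2.680×10^-2 m)² = 2.256×10^-3 m².
For a long solenoid, L = μ₀N²A/ℓ.
L = (4π×10⁻⁷)(2030)²(2.256×10^-3)/(0.778 m) = 1.502×10^-2 H.

L ≈ 15.0 mH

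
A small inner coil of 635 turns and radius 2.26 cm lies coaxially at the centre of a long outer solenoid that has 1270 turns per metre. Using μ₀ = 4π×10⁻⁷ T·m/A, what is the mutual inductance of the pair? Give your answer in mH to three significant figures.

M ≈ 1.63 mH

The outer solenoid produces a uniform field B₁ = μ₀n₁I₁ across the inner coil,
so the flux linkage is N₂Φ = N₂B₁A₂ = μ₀n₁N₂A₂·I₁, giving M = μ₀n₁N₂A₂.
A₂ = πr² = π(2.260×10^-2 m)² = 1.6046×10^-3 m².
M = (4π×10⁻⁷)(1270)(635)(1.6046×10^-3) = 1.626×10^-3 H.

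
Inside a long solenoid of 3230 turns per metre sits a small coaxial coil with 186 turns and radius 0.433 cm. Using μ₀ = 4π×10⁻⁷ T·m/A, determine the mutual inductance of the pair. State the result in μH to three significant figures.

M ≈ 44.5 μH

The outer solenoid produces a uniform field B₁ = μ₀n₁I₁ across the inner coil,
so the flux linkage is N₂Φ = N₂B₁A₂ = μ₀n₁N₂A₂·I₁, giving M = μ₀n₁N₂A₂.
A₂ = πr² = π(4.330×10^-3 m)² = 5.890×10^-5 m².
M = (4π×10⁻⁷)(3230)(186)(5.890×10^-5) = 4.447×10^-5 H.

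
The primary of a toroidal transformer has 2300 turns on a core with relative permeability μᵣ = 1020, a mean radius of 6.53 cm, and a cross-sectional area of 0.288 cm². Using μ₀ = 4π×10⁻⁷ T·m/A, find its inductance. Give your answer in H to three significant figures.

For a thin toroid, L = μ₀μᵣN²A/(2πR).
L = (4π×10⁻⁷)(1020)(2300)²(2.880×10^-5) / (2π×6.530×10^-2 m) = 0.476 H.

L ≈ 0.476 H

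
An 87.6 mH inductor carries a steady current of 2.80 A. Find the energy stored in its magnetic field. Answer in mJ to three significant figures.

U ≈ 343 mJ

Stored magnetic energy: U = ½LI².
U = ½(8.760×10^-2 H)(2.80 A)² = 0.3434 J.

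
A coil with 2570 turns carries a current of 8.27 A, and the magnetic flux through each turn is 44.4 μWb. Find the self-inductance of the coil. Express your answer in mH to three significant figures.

L ≈ 13.8 mH

Self-inductance is defined by L = NΦ_B/I (flux linkage over current).
L = (2570)(4.440×10^-5 Wb)/(8.27 A) = 1.380×10^-2 H.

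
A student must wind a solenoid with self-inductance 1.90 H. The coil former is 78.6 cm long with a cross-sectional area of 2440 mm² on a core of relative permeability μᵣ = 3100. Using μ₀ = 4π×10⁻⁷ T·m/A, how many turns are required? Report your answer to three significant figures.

N ≈ 396 turns

A = 2440 mm² = 2.440×10^-3 m².
From L = μ₀μᵣN²A/ℓ, N = √(Lℓ / (μ₀μᵣA)).
N = √[(1.9)(0.786) / ((4π×10⁻⁷)(3100)×2.440×10^-3)] = √(1.571×10^5) ≈ 396.4.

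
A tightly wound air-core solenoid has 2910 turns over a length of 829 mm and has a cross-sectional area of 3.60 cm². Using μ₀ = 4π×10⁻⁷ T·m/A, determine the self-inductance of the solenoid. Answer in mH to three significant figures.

L ≈ 4.62 mH

A = 3.60 cm² = 3.600×10^-4 m².
For a long solenoid, L = μ₀N²A/ℓ.
L = (4π×10⁻⁷)(2910)²(3.600×10^-4)/(0.829 m) = 4.621×10^-3 H.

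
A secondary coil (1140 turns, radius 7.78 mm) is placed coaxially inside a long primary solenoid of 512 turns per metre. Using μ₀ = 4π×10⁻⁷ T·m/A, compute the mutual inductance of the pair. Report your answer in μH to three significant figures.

The outer solenoid produces a uniform field B₁ = μ₀n₁I₁ across the inner coil,
so the flux linkage is N₂Φ = N₂B₁A₂ = μ₀n₁N₂A₂·I₁, giving M = μ₀n₁N₂A₂.
A₂ = πr² = π(7.780×10^-3 m)² = 1.902×10^-4 m².
M = (4π×10⁻⁷)(512)(1140)(1.902×10^-4) = 1.3947×10^-4 H.

M ≈ 139 μH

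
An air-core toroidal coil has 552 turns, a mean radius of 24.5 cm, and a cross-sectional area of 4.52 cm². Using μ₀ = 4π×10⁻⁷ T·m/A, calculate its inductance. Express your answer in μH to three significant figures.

For a thin toroid, L = μ₀N²A/(2πR).
L = (4π×10⁻⁷)(552)²(4.520×10^-4) / (2π×0.245 m) = 1.124×10^-4 H.

L ≈ 112 μH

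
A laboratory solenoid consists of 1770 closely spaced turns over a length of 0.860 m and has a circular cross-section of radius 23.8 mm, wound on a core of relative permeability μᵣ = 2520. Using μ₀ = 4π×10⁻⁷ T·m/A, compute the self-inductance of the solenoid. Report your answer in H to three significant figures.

A = πr² = π(2.380×10^-2 m)² = 1.780×10^-3 m².
For a long solenoid, L = μ₀μᵣN²A/ℓ.
L = (4π×10⁻⁷)(2520)(1770)²(1.780×10^-3)/(0.86 m) = 20.53 H.

L ≈ 20.5 H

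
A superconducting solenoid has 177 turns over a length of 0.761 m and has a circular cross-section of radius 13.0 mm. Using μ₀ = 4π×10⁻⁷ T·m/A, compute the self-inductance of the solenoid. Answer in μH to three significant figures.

A = πr² = π(1.300×10^-2 m)² = 5.309×10^-4 m².
For a long solenoid, L = μ₀N²A/ℓ.
L = (4π×10⁻⁷)(177)²(5.309×10^-4)/(0.761 m) = 2.747×10^-5 H.

L ≈ 27.5 μH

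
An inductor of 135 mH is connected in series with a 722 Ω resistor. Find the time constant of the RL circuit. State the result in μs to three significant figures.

τ ≈ 187 μs

τ = L/R = (0.135 H)/(722 Ω) = 1.870×10^-4 s.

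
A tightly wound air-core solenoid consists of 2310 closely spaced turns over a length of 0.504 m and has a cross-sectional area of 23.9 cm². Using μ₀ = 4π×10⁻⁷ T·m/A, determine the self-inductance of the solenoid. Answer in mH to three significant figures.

A = 23.9 cm² = 2.390×10^-3 m².
For a long solenoid, L = μ₀N²A/ℓ.
L = (4π×10⁻⁷)(2310)²(2.390×10^-3)/(0.504 m) = 3.180×10^-2 H.

L ≈ 31.8 mH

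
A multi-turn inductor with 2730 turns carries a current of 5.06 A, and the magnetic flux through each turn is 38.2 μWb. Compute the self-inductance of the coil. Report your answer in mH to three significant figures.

L ≈ 20.6 mH

Self-inductance is defined by L = NΦ_B/I (flux linkage over current).
L = (2730)(3.820×10^-5 Wb)/(5.06 A) = 2.061×10^-2 H.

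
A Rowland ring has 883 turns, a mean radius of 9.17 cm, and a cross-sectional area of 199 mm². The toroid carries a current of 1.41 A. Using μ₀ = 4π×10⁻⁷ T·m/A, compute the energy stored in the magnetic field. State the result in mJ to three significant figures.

U ≈ 0.336 mJ

L = μ₀N²A/(2πR) = (4π×10⁻⁷)(883)²(1.990×10^-4)/(2π×9.170×10^-2) = 3.384×10^-4 H.
U = ½LI² = ½(3.384×10^-4)(1.41)² = 3.364×10^-4 J.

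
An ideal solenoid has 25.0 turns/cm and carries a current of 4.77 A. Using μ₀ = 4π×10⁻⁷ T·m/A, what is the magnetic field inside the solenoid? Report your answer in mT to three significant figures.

B ≈ 15.0 mT

Inside a long solenoid, B = μ₀nI.
B = (4π×10⁻⁷)(2.500×10^3 m⁻¹)(4.77 A) = 1.499×10^-2 T.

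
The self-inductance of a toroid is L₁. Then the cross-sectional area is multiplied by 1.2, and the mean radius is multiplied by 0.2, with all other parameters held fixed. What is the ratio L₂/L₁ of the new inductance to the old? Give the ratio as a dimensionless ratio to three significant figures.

L₂/L₁ = 6.00

For a toroid, L ∝ μᵣN²A/R.
L₂/L₁ = (1.2) × (0.2)^-1 = 6.00.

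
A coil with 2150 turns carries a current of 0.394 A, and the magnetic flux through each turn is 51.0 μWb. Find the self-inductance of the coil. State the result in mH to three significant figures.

Self-inductance is defined by L = NΦ_B/I (flux linkage over current).
L = (2150)(5.100×10^-5 Wb)/(0.394 A) = 0.2783 H.

L ≈ 278 mH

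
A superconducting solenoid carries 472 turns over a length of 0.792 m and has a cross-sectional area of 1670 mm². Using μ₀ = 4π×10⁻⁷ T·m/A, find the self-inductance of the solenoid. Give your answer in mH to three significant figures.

A = 1670 mm² = 1.670×10^-3 m².
For a long solenoid, L = μ₀N²A/ℓ.
L = (4π×10⁻⁷)(472)²(1.670×10^-3)/(0.792 m) = 5.903×10^-4 H.

L ≈ 0.590 mH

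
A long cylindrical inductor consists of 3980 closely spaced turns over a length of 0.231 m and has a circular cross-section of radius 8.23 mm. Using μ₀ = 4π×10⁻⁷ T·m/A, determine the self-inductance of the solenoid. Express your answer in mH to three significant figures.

L ≈ 18.3 mH

A = πr² = π(8.230×10^-3 m)² = 2.128×10^-4 m².
For a long solenoid, L = μ₀N²A/ℓ.
L = (4π×10⁻⁷)(3980)²(2.128×10^-4)/(0.231 m) = 1.834×10^-2 H.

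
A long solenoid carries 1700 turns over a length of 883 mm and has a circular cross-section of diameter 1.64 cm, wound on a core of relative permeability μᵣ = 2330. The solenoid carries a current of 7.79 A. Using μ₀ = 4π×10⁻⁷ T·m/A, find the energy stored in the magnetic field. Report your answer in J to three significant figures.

A = π(d/2)² = π(8.200×10^-3 m)² = 2.112×10^-4 m².
L = μ₀μᵣN²A/ℓ = (4π×10⁻⁷)(2330)(1700)²(2.112×10^-4)/(0.883) = 2.024 H.
U = ½LI² = ½(2.024)(7.79)² = 61.42 J.

U ≈ 61.4 J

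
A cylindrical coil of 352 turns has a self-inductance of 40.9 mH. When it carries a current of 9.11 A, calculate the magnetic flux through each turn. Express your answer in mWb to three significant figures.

From L = NΦ_B/I, the flux per turn is Φ_B = LI/N.
Φ_B = (4.090×10^-2 H)(9.11 A)/352 = 1.059×10^-3 Wb.

Φ_B ≈ 1.06 mWb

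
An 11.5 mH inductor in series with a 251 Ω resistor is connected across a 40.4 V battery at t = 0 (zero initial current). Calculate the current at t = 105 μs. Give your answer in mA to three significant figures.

τ = L/R = 1.150×10^-2/251 = 4.582×10^-5 s; final current I_∞ = ε/R = 40.4/251 = 0.161 A.
I(t) = I_∞(1 − e^(−t/τ)) with t/τ = 2.292.
I = (0.161)(1 − e^(−2.292)) = 0.1447 A.

I ≈ 145 mA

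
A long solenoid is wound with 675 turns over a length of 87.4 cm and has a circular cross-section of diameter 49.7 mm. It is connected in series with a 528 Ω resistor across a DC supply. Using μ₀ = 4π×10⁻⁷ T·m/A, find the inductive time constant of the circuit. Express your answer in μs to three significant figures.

τ ≈ 2.41 μs

A = π(d/2)² = π(2.485×10^-2 m)² = 1.940×10^-3 m².
L = μ₀N²A/ℓ = (4π×10⁻⁷)(675)²(1.940×10^-3)/(0.874) = 1.271×10^-3 H.
τ = L/R = (1.271×10^-3)/(528) = 2.407×10^-6 s.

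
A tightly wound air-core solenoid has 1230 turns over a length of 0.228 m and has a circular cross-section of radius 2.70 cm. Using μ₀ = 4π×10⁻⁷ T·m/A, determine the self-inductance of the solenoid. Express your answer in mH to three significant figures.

A = πr² = π(2.700×10^-2 m)² = 2.290×10^-3 m².
For a long solenoid, L = μ₀N²A/ℓ.
L = (4π×10⁻⁷)(1230)²(2.290×10^-3)/(0.228 m) = 1.910×10^-2 H.

L ≈ 19.1 mH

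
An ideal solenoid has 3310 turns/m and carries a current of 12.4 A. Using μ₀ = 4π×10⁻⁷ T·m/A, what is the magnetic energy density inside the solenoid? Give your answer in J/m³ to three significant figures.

B = μ₀nI = (4π×10⁻⁷)(3.310×10^3)(12.4) = 5.158×10^-2 T.
u = B²/(2μ₀) = (5.158×10^-2)²/(2×4π×10⁻⁷) = 1.058×10^3 J/m³.

u ≈ 1060 J/m³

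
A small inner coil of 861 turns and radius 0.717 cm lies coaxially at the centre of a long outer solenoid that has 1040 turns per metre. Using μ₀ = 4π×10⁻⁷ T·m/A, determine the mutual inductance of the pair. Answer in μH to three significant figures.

M ≈ 182 μH

The outer solenoid produces a uniform field B₁ = μ₀n₁I₁ across the inner coil,
so the flux linkage is N₂Φ = N₂B₁A₂ = μ₀n₁N₂A₂·I₁, giving M = μ₀n₁N₂A₂.
A₂ = πr² = π(7.170×10^-3 m)² = 1.615×10^-4 m².
M = (4π×10⁻⁷)(1040)(861)(1.615×10^-4) = 1.817×10^-4 H.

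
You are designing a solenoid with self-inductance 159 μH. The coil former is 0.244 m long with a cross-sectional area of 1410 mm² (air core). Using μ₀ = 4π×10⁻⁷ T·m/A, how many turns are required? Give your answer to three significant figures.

N ≈ 148 turns

A = 1410 mm² = 1.410×10^-3 m².
From L = μ₀N²A/ℓ, N = √(Lℓ / (μ₀A)).
N = √[(1.590×10^-4)(0.244) / ((4π×10⁻⁷)×1.410×10^-3)] = √(2.190×10^4) ≈ 148.0.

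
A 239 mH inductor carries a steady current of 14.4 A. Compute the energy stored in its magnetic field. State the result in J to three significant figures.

U ≈ 24.8 J

Stored magnetic energy: U = ½LI².
U = ½(0.239 H)(14.4 A)² = 24.78 J.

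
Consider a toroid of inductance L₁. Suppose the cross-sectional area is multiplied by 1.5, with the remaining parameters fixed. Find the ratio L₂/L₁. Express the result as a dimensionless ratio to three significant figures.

For a toroid, L ∝ μᵣN²A/R.
L₂/L₁ = (1.5) = 1.50.

L₂/L₁ = 1.50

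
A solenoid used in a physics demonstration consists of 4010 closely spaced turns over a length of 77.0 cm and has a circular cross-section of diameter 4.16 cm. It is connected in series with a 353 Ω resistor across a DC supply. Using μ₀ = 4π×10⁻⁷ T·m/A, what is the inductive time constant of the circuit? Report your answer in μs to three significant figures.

τ ≈ 101 μs

A = π(d/2)² = π(2.080×10^-2 m)² = 1.359×10^-3 m².
L = μ₀N²A/ℓ = (4π×10⁻⁷)(4010)²(1.359×10^-3)/(0.77) = 3.567×10^-2 H.
τ = L/R = (3.567×10^-2)/(353) = 1.010×10^-4 s.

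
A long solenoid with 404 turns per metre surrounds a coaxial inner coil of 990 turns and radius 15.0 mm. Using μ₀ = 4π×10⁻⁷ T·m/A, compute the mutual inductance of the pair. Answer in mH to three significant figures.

The outer solenoid produces a uniform field B₁ = μ₀n₁I₁ across the inner coil,
so the flux linkage is N₂Φ = N₂B₁A₂ = μ₀n₁N₂A₂·I₁, giving M = μ₀n₁N₂A₂.
A₂ = πr² = π(1.500×10^-2 m)² = 7.069×10^-4 m².
M = (4π×10⁻⁷)(404)(990)(7.069×10^-4) = 3.553×10^-4 H.

M ≈ 0.355 mH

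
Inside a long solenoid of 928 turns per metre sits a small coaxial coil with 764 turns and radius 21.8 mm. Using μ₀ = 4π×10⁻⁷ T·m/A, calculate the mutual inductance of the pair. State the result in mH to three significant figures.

The outer solenoid produces a uniform field B₁ = μ₀n₁I₁ across the inner coil,
so the flux linkage is N₂Φ = N₂B₁A₂ = μ₀n₁N₂A₂·I₁, giving M = μ₀n₁N₂A₂.
A₂ = πr² = π(2.180×10^-2 m)² = 1.493×10^-3 m².
M = (4π×10⁻⁷)(928)(764)(1.493×10^-3) = 1.330×10^-3 H.

M ≈ 1.33 mH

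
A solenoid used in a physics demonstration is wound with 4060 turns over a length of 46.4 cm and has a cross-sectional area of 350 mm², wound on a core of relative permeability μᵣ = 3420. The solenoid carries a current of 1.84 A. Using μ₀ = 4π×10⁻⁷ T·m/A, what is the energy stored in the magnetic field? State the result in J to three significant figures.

U ≈ 90.5 J

A = 350 mm² = 3.500×10^-4 m².
L = μ₀μᵣN²A/ℓ = (4π×10⁻⁷)(3420)(4060)²(3.500×10^-4)/(0.464) = 53.44 H.
U = ½LI² = ½(53.44)(1.84)² = 90.46 J.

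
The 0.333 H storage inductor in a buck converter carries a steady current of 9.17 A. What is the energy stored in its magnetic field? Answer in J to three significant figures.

Stored magnetic energy: U = ½LI².
U = ½(0.333 H)(9.17 A)² = 14 J.

U ≈ 14.0 J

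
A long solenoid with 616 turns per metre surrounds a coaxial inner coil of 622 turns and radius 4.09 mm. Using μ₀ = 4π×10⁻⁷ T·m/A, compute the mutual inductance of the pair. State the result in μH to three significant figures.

M ≈ 25.3 μH

The outer solenoid produces a uniform field B₁ = μ₀n₁I₁ across the inner coil,
so the flux linkage is N₂Φ = N₂B₁A₂ = μ₀n₁N₂A₂·I₁, giving M = μ₀n₁N₂A₂.
A₂ = πr² = π(4.090×10^-3 m)² = 5.255×10^-5 m².
M = (4π×10⁻⁷)(616)(622)(5.255×10^-5) = 2.530×10^-5 H.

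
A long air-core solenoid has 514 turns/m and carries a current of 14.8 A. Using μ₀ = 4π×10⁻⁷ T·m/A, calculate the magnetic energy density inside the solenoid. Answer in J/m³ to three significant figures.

u ≈ 36.4 J/m³

B = μ₀nI = (4π×10⁻⁷)(514)(14.8) = 9.559×10^-3 T.
u = B²/(2μ₀) = (9.559×10^-3)²/(2×4π×10⁻⁷) = 36.36 J/m³.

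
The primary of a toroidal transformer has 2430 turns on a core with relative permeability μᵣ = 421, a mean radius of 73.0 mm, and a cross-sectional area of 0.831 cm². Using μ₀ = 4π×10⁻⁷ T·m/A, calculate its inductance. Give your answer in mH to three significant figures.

L ≈ 566 mH

For a thin toroid, L = μ₀μᵣN²A/(2πR).
L = (4π×10⁻⁷)(421)(2430)²(8.310×10^-5) / (2π×7.300×10^-2 m) = 0.566 H.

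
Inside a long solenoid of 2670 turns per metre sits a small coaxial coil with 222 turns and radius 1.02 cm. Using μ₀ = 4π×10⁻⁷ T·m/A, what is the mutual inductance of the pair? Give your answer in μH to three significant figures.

The outer solenoid produces a uniform field B₁ = μ₀n₁I₁ across the inner coil,
so the flux linkage is N₂Φ = N₂B₁A₂ = μ₀n₁N₂A₂·I₁, giving M = μ₀n₁N₂A₂.
A₂ = πr² = π(1.020×10^-2 m)² = 3.269×10^-4 m².
M = (4π×10⁻⁷)(2670)(222)(3.269×10^-4) = 2.4346×10^-4 H.

M ≈ 243 μH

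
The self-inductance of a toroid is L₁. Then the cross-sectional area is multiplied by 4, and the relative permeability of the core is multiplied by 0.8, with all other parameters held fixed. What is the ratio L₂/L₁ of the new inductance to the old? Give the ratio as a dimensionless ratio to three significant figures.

L₂/L₁ = 3.20

For a toroid, L ∝ μᵣN²A/R.
L₂/L₁ = (4) × (0.8) = 3.20.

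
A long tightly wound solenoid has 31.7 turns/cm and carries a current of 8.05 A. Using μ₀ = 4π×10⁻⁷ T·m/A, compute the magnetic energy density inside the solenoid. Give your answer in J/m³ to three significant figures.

u ≈ 409 J/m³

B = μ₀nI = (4π×10⁻⁷)(3.170×10^3)(8.05) = 3.207×10^-2 T.
u = B²/(2μ₀) = (3.207×10^-2)²/(2×4π×10⁻⁷) = 409.2 J/m³.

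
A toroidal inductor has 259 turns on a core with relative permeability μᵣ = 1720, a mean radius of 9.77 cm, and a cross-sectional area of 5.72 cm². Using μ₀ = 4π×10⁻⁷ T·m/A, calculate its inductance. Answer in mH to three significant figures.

L ≈ 135 mH

For a thin toroid, L = μ₀μᵣN²A/(2πR).
L = (4π×10⁻⁷)(1720)(259)²(5.720×10^-4) / (2π×9.770×10^-2 m) = 0.1351 H.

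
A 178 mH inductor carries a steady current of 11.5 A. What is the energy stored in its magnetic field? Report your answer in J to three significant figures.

U ≈ 11.8 J

Stored magnetic energy: U = ½LI².
U = ½(0.178 H)(11.5 A)² = 11.77 J.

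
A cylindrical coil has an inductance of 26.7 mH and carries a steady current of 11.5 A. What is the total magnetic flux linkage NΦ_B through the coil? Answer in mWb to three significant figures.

NΦ_B ≈ 307 mWb

From L = NΦ_B/I, the flux linkage is NΦ_B = LI.
NΦ_B = (2.670×10^-2 H)(11.5 A) = 0.307 Wb.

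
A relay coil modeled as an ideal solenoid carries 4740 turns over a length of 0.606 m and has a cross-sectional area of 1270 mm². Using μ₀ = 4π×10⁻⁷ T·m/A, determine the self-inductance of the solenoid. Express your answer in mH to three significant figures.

A = 1270 mm² = 1.270×10^-3 m².
For a long solenoid, L = μ₀N²A/ℓ.
L = (4π×10⁻⁷)(4740)²(1.270×10^-3)/(0.606 m) = 5.917×10^-2 H.

L ≈ 59.2 mH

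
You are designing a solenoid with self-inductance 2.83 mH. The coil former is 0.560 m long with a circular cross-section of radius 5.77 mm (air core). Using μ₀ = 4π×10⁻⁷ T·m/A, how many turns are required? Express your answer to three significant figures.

A = πr² = π(5.770×10^-3 m)² = 1.046×10^-4 m².
From L = μ₀N²A/ℓ, N = √(Lℓ / (μ₀A)).
N = √[(2.830×10^-3)(0.56) / ((4π×10⁻⁷)×1.046×10^-4)] = √(1.206×10^7) ≈ 3472.4.

N ≈ 3470 turns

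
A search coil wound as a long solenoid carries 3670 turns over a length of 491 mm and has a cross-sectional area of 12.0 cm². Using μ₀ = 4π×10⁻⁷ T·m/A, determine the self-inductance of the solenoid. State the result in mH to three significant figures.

L ≈ 41.4 mH

A = 12.0 cm² = 1.200×10^-3 m².
For a long solenoid, L = μ₀N²A/ℓ.
L = (4π×10⁻⁷)(3670)²(1.200×10^-3)/(0.491 m) = 4.137×10^-2 H.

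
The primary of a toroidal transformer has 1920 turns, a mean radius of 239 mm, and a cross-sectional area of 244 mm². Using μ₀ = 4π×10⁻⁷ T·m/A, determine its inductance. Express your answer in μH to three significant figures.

For a thin toroid, L = μ₀N²A/(2πR).
L = (4π×10⁻⁷)(1920)²(2.440×10^-4) / (2π×0.239 m) = 7.527×10^-4 H.

L ≈ 753 μH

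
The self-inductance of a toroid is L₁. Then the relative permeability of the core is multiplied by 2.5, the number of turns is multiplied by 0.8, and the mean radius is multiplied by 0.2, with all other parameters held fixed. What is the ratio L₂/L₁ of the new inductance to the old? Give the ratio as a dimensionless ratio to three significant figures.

For a toroid, L ∝ μᵣN²A/R.
L₂/L₁ = (2.5) × (0.8)^2 × (0.2)^-1 = 8.00.

L₂/L₁ = 8.00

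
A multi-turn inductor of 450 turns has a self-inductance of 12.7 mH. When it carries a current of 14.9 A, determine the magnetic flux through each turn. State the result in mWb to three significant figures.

Φ_B ≈ 0.421 mWb

From L = NΦ_B/I, the flux per turn is Φ_B = LI/N.
Φ_B = (1.270×10^-2 H)(14.9 A)/450 = 4.205×10^-4 Wb.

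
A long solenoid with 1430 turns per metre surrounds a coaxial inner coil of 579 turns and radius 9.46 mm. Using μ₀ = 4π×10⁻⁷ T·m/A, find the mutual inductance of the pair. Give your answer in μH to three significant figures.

The outer solenoid produces a uniform field B₁ = μ₀n₁I₁ across the inner coil,
so the flux linkage is N₂Φ = N₂B₁A₂ = μ₀n₁N₂A₂·I₁, giving M = μ₀n₁N₂A₂.
A₂ = πr² = π(9.460×10^-3 m)² = 2.811×10^-4 m².
M = (4π×10⁻⁷)(1430)(579)(2.811×10^-4) = 2.925×10^-4 H.

M ≈ 293 μH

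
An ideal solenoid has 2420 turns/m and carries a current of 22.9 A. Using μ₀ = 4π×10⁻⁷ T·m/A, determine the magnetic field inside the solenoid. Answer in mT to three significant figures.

B ≈ 69.6 mT

Inside a long solenoid, B = μ₀nI.
B = (4π×10⁻⁷)(2.420×10^3 m⁻¹)(22.9 A) = 6.964×10^-2 T.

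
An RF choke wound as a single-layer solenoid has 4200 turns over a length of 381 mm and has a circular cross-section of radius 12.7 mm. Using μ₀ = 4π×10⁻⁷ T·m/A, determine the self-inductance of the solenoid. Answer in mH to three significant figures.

A = πr² = π(1.270×10^-2 m)² = 5.067×10^-4 m².
For a long solenoid, L = μ₀N²A/ℓ.
L = (4π×10⁻⁷)(4200)²(5.067×10^-4)/(0.381 m) = 2.948×10^-2 H.

L ≈ 29.5 mH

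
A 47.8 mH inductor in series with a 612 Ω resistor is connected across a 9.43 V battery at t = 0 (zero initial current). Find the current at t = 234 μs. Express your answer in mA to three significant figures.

I ≈ 14.6 mA

τ = L/R = 4.780×10^-2/612 = 7.810×10^-5 s; final current I_∞ = ε/R = 9.43/612 = 1.541×10^-2 A.
I(t) = I_∞(1 − e^(−t/τ)) with t/τ = 2.996.
I = (1.541×10^-2)(1 − e^(−2.996)) = 1.464×10^-2 A.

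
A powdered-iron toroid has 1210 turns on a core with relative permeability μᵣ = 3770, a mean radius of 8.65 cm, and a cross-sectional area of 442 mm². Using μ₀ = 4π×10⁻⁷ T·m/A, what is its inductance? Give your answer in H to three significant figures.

L ≈ 5.64 H

For a thin toroid, L = μ₀μᵣN²A/(2πR).
L = (4π×10⁻⁷)(3770)(1210)²(4.420×10^-4) / (2π×8.650×10^-2 m) = 5.641 H.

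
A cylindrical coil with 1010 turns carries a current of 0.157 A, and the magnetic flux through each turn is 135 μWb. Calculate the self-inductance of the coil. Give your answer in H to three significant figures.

L ≈ 0.868 H

Self-inductance is defined by L = NΦ_B/I (flux linkage over current).
L = (1010)(1.350×10^-4 Wb)/(0.157 A) = 0.86847 H.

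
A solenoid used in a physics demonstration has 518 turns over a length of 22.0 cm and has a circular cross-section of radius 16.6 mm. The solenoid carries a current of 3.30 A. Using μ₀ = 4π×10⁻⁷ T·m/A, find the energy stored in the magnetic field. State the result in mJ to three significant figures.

A = πr² = π(1.660×10^-2 m)² = 8.657×10^-4 m².
L = μ₀N²A/ℓ = (4π×10⁻⁷)(518)²(8.657×10^-4)/(0.22) = 1.327×10^-3 H.
U = ½LI² = ½(1.327×10^-3)(3.30)² = 7.2245×10^-3 J.

U ≈ 7.22 mJ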